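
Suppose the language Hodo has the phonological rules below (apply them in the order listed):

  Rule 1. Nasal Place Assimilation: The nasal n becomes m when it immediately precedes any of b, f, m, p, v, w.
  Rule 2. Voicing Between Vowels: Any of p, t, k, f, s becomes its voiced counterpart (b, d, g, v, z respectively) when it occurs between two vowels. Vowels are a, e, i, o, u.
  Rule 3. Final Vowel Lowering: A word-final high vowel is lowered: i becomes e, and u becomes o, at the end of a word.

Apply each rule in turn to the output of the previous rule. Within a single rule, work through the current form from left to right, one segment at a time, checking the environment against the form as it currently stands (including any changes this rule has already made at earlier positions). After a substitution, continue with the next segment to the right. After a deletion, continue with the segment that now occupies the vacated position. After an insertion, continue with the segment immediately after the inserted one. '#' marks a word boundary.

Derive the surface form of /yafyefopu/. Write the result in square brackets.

Rule 1 Nasal Place Assimilation: no change — [yafyefopu]
Rule 2 Voicing Between Vowels: [yafyefopu] → [yafyevobu]
Rule 3 Final Vowel Lowering: [yafyevobu] → [yafyevobo]

[yafyevobo]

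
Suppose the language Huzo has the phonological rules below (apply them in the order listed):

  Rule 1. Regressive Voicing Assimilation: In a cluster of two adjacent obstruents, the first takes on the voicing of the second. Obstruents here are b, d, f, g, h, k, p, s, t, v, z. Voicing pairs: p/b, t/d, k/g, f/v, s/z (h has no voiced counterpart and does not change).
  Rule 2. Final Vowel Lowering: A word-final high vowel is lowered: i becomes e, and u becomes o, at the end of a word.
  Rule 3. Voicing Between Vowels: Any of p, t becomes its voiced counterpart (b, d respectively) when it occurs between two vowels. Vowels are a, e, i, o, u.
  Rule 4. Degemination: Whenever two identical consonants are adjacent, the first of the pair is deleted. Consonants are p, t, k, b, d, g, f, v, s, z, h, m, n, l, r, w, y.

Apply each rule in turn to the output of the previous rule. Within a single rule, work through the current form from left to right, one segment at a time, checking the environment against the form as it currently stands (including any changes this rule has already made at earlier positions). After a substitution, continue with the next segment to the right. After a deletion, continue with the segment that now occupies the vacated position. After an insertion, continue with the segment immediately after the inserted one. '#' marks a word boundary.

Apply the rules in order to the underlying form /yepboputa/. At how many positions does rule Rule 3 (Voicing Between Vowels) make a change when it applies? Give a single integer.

Rule 1 Regressive Voicing Assimilation: [yepboputa] → [yebboputa]
Rule 2 Final Vowel Lowering: no change — [yebboputa]
Rule 3 Voicing Between Vowels: [yebboputa] → [yebbobuda]
Rule 4 Degemination: [yebbobuda] → [yebobuda]
Rule Rule 3 changed 2 position(s).

2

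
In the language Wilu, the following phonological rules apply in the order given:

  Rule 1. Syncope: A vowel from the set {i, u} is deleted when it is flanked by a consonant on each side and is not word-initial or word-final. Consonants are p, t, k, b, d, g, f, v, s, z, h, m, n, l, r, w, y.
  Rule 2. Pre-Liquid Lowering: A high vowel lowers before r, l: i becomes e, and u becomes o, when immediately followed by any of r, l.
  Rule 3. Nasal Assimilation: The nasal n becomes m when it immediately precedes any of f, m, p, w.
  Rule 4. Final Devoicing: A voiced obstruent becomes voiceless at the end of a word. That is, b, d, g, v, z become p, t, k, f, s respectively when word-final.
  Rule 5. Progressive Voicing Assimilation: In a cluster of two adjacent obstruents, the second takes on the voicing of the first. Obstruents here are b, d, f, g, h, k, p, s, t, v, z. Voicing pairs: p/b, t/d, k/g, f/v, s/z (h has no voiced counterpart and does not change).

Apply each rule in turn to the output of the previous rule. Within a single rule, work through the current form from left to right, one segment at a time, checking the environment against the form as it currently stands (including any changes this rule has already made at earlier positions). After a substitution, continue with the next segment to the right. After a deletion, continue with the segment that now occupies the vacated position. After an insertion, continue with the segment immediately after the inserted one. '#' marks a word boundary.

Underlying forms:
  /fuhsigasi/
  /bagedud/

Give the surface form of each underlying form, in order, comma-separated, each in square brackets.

[fhskasi], [bagedd]

/fuhsigasi/:
  Rule 1 Syncope: [fuhsigasi] → [fhsgasi]
  Rule 2 Pre-Liquid Lowering: no change — [fhsgasi]
  Rule 3 Nasal Assimilation: no change — [fhsgasi]
  Rule 4 Final Devoicing: no change — [fhsgasi]
  Rule 5 Progressive Voicing Assimilation: [fhsgasi] → [fhskasi]
/bagedud/:
  Rule 1 Syncope: [bagedud] → [bagedd]
  Rule 2 Pre-Liquid Lowering: no change — [bagedd]
  Rule 3 Nasal Assimilation: no change — [bagedd]
  Rule 4 Final Devoicing: [bagedd] → [bagedt]
  Rule 5 Progressive Voicing Assimilation: [bagedt] → [bagedd]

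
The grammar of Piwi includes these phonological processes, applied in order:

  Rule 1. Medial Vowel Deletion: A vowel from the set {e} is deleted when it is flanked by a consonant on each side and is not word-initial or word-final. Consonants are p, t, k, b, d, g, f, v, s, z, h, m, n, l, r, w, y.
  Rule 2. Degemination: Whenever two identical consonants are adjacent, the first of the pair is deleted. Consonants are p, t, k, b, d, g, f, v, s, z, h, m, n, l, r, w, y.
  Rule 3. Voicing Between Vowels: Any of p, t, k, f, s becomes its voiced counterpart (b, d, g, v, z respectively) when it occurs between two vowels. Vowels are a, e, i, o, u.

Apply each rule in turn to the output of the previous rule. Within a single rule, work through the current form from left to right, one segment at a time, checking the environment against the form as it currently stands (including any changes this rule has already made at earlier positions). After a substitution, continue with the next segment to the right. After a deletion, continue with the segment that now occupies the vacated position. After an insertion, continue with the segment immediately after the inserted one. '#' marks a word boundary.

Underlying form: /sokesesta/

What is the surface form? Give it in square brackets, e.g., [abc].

[soksta]

Rule 1 Medial Vowel Deletion: [sokesesta] → [sokssta]
Rule 2 Degemination: [sokssta] → [soksta]
Rule 3 Voicing Between Vowels: no change — [soksta]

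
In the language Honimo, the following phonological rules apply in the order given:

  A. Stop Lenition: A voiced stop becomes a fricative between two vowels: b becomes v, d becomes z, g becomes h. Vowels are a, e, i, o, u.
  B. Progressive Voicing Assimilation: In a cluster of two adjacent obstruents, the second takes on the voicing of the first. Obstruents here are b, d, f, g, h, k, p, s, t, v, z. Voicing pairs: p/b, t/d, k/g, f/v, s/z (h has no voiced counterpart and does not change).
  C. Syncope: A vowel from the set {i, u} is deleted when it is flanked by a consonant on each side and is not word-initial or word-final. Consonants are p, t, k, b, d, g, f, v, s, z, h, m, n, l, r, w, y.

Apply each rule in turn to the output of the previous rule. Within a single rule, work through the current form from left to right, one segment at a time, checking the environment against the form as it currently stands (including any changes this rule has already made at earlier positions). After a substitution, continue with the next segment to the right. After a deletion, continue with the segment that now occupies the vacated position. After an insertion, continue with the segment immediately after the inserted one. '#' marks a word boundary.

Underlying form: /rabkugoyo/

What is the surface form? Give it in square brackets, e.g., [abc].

A Stop Lenition: [rabkugoyo] → [rabkuhoyo]
B Progressive Voicing Assimilation: [rabkuhoyo] → [rabguhoyo]
C Syncope: [rabguhoyo] → [rabghoyo]

[rabghoyo]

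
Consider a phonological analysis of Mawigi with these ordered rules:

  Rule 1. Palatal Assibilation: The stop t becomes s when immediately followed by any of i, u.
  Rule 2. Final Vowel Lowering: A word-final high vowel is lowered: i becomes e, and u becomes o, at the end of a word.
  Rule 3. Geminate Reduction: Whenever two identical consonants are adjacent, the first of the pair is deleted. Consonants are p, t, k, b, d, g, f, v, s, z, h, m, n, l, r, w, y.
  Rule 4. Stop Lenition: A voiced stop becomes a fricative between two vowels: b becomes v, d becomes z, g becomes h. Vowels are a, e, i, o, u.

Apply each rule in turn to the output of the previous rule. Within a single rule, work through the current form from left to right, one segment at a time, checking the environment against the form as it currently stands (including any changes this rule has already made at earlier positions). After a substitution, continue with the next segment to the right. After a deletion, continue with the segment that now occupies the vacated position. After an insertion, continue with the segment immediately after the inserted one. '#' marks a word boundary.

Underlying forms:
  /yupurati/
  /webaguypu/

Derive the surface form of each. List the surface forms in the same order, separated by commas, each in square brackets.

/yupurati/:
  Rule 1 Palatal Assibilation: [yupurati] → [yupurasi]
  Rule 2 Final Vowel Lowering: [yupurasi] → [yupurase]
  Rule 3 Geminate Reduction: no change — [yupurase]
  Rule 4 Stop Lenition: no change — [yupurase]
/webaguypu/:
  Rule 1 Palatal Assibilation: no change — [webaguypu]
  Rule 2 Final Vowel Lowering: [webaguypu] → [webaguypo]
  Rule 3 Geminate Reduction: no change — [webaguypo]
  Rule 4 Stop Lenition: [webaguypo] → [wevahuypo]

[yupurase], [wevahuypo]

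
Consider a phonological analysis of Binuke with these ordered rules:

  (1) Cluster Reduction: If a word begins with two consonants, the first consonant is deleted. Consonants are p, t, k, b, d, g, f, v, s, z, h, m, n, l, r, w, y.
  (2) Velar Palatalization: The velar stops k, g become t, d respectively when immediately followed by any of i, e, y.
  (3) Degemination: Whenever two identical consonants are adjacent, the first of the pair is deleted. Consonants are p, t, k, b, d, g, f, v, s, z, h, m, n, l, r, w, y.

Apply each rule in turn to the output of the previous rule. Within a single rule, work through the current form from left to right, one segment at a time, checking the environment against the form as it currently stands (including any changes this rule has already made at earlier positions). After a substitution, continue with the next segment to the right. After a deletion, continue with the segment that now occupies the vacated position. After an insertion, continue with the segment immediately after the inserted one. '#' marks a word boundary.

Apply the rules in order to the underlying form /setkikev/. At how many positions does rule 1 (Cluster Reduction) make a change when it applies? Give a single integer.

0

(1) Cluster Reduction: no change — [setkikev]
(2) Velar Palatalization: [setkikev] → [settitev]
(3) Degemination: [settitev] → [setitev]
Rule 1 changed 0 position(s).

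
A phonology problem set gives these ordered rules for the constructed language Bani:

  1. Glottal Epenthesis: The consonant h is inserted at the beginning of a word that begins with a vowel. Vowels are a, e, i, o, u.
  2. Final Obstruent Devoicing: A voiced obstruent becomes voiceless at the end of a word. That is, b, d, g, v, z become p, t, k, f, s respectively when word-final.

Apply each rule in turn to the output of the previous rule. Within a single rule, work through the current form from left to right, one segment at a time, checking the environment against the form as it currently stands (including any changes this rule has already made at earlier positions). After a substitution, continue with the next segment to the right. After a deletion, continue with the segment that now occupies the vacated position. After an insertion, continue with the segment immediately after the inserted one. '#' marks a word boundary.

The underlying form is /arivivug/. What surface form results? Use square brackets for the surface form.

[harivivuk]

1 Glottal Epenthesis: [arivivug] → [harivivug]
2 Final Obstruent Devoicing: [harivivug] → [harivivuk]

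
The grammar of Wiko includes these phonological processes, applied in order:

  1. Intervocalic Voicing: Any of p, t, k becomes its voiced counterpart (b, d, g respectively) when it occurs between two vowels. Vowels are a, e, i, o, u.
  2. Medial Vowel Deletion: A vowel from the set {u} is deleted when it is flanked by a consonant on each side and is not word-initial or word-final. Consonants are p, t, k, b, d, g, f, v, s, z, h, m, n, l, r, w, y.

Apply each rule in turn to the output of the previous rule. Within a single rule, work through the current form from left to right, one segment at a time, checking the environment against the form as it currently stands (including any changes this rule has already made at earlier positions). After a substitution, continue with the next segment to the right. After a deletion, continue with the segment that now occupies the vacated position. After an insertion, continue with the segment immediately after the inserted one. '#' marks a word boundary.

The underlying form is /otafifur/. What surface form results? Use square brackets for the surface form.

1 Intervocalic Voicing: [otafifur] → [odafifur]
2 Medial Vowel Deletion: [odafifur] → [odafifr]

[odafifr]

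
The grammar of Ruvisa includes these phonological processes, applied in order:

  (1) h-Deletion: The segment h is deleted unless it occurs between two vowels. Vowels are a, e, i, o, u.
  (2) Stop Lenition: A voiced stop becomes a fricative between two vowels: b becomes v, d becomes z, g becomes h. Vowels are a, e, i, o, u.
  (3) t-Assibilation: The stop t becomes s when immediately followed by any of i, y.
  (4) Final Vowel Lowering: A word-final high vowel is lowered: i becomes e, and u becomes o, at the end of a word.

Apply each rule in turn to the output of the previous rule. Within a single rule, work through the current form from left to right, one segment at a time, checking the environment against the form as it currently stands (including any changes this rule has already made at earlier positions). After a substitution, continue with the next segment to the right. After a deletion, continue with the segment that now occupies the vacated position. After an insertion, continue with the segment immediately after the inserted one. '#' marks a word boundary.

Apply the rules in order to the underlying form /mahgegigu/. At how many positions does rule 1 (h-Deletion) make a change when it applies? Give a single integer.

1

(1) h-Deletion: [mahgegigu] → [magegigu]
(2) Stop Lenition: [magegigu] → [mahehihu]
(3) t-Assibilation: no change — [mahehihu]
(4) Final Vowel Lowering: [mahehihu] → [mahehiho]
Rule 1 changed 1 position(s).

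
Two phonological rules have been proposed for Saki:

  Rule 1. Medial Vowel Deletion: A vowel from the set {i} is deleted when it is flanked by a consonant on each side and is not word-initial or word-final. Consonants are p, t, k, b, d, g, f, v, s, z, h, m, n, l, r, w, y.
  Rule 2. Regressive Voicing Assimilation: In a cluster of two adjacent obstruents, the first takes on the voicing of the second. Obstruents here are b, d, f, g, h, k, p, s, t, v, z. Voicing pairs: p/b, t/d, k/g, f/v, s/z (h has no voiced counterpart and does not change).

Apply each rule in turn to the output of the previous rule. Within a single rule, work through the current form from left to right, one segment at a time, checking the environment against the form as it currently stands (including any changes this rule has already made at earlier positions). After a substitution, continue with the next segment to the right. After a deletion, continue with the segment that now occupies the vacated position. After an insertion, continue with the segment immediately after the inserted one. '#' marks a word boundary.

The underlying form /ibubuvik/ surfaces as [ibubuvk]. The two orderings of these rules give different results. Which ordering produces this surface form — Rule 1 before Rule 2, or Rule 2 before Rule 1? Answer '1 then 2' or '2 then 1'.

Order 1 then 2:
  1 Medial Vowel Deletion: [ibubuvik] → [ibubuvk]
  2 Regressive Voicing Assimilation: [ibubuvk] → [ibubufk]
  result: [ibubufk]
Order 2 then 1:
  2 Regressive Voicing Assimilation: no change — [ibubuvik]
  1 Medial Vowel Deletion: [ibubuvik] → [ibubuvk]
  result: [ibubuvk]

2 then 1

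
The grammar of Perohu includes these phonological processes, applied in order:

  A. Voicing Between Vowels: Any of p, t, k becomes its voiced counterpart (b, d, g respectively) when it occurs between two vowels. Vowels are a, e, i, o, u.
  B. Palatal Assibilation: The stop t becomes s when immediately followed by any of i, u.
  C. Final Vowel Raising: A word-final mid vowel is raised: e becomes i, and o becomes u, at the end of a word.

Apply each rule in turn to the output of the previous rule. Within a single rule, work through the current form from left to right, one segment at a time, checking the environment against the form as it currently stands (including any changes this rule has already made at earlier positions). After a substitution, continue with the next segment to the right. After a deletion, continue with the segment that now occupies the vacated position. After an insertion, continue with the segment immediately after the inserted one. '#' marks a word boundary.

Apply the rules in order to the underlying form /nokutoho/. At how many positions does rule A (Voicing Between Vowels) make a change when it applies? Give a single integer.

2

A Voicing Between Vowels: [nokutoho] → [nogudoho]
B Palatal Assibilation: no change — [nogudoho]
C Final Vowel Raising: [nogudoho] → [nogudohu]
Rule A changed 2 position(s).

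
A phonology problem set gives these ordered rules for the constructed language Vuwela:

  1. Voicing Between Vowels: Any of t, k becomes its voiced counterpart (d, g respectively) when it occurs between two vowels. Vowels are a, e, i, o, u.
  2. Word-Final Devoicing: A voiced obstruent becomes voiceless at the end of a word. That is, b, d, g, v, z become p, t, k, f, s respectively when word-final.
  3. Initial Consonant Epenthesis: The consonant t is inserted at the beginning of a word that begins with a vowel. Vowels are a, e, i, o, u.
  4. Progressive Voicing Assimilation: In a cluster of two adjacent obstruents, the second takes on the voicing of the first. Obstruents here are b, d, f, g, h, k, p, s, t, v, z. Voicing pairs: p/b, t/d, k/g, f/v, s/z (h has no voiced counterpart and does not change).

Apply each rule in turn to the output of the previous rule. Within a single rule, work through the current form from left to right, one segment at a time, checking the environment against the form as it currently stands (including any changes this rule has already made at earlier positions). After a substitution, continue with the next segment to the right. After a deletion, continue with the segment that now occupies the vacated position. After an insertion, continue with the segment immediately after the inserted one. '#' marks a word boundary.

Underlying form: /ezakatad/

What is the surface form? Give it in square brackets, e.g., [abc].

1 Voicing Between Vowels: [ezakatad] → [ezagadad]
2 Word-Final Devoicing: [ezagadad] → [ezagadat]
3 Initial Consonant Epenthesis: [ezagadat] → [tezagadat]
4 Progressive Voicing Assimilation: no change — [tezagadat]

[tezagadat]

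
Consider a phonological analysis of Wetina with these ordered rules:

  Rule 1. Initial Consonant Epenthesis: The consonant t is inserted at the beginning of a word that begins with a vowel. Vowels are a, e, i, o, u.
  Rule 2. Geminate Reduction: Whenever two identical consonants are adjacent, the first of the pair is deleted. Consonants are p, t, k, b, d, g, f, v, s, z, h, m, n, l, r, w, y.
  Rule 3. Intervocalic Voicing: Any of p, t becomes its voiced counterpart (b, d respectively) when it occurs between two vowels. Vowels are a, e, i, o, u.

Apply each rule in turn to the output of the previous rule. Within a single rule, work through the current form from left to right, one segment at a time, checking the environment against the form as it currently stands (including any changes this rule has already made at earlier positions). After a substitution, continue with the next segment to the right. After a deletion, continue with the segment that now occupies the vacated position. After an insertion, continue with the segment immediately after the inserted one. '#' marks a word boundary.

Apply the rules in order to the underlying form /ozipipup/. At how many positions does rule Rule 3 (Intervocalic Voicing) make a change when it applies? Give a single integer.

Rule 1 Initial Consonant Epenthesis: [ozipipup] → [tozipipup]
Rule 2 Geminate Reduction: no change — [tozipipup]
Rule 3 Intervocalic Voicing: [tozipipup] → [tozibibup]
Rule Rule 3 changed 2 position(s).

2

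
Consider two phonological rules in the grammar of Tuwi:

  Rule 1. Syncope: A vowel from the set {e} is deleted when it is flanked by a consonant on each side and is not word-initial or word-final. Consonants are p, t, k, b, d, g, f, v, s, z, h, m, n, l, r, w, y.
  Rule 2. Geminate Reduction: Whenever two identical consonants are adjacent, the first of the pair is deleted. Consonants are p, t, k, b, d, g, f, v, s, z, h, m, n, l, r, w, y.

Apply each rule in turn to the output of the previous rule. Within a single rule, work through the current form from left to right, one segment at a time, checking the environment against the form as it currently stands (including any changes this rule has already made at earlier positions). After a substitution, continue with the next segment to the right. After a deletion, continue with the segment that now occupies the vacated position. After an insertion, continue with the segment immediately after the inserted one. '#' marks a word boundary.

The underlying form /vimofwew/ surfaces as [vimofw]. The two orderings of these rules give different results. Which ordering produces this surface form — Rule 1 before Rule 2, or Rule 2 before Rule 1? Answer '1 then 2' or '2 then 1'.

1 then 2

Order 1 then 2:
  1 Syncope: [vimofwew] → [vimofww]
  2 Geminate Reduction: [vimofww] → [vimofw]
  result: [vimofw]
Order 2 then 1:
  2 Geminate Reduction: no change — [vimofwew]
  1 Syncope: [vimofwew] → [vimofww]
  result: [vimofww]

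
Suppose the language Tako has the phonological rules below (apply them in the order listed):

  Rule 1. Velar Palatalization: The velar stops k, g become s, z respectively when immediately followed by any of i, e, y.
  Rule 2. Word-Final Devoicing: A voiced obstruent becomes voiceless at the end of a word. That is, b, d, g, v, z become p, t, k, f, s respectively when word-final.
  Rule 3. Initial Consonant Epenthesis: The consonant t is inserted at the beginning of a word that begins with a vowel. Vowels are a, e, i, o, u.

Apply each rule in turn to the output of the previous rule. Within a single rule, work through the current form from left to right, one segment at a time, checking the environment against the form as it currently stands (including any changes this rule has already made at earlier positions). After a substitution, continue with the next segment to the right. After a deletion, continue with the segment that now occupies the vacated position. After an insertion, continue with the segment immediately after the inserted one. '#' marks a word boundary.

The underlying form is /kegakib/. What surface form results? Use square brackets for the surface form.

Rule 1 Velar Palatalization: [kegakib] → [segasib]
Rule 2 Word-Final Devoicing: [segasib] → [segasip]
Rule 3 Initial Consonant Epenthesis: no change — [segasip]

[segasip]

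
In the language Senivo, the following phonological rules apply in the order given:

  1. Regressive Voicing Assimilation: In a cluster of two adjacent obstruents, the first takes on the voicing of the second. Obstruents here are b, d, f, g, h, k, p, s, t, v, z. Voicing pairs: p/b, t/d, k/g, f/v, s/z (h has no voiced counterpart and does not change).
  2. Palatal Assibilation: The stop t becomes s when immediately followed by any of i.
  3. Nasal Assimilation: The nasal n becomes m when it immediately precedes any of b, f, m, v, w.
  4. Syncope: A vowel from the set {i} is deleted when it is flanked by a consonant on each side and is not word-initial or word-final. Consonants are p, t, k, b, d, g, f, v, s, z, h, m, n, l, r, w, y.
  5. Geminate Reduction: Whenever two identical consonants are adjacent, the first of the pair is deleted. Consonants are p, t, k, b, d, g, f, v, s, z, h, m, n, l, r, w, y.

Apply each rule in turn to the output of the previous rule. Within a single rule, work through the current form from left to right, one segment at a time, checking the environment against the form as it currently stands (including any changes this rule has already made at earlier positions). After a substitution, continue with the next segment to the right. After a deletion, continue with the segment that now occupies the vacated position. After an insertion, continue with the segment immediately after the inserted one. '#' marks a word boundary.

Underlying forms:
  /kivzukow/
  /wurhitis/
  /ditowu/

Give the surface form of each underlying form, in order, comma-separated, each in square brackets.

/kivzukow/:
  1 Regressive Voicing Assimilation: no change — [kivzukow]
  2 Palatal Assibilation: no change — [kivzukow]
  3 Nasal Assimilation: no change — [kivzukow]
  4 Syncope: [kivzukow] → [kvzukow]
  5 Geminate Reduction: no change — [kvzukow]
/wurhitis/:
  1 Regressive Voicing Assimilation: no change — [wurhitis]
  2 Palatal Assibilation: [wurhitis] → [wurhisis]
  3 Nasal Assimilation: no change — [wurhisis]
  4 Syncope: [wurhisis] → [wurhss]
  5 Geminate Reduction: [wurhss] → [wurhs]
/ditowu/:
  1 Regressive Voicing Assimilation: no change — [ditowu]
  2 Palatal Assibilation: no change — [ditowu]
  3 Nasal Assimilation: no change — [ditowu]
  4 Syncope: [ditowu] → [dtowu]
  5 Geminate Reduction: no change — [dtowu]

[kvzukow], [wurhs], [dtowu]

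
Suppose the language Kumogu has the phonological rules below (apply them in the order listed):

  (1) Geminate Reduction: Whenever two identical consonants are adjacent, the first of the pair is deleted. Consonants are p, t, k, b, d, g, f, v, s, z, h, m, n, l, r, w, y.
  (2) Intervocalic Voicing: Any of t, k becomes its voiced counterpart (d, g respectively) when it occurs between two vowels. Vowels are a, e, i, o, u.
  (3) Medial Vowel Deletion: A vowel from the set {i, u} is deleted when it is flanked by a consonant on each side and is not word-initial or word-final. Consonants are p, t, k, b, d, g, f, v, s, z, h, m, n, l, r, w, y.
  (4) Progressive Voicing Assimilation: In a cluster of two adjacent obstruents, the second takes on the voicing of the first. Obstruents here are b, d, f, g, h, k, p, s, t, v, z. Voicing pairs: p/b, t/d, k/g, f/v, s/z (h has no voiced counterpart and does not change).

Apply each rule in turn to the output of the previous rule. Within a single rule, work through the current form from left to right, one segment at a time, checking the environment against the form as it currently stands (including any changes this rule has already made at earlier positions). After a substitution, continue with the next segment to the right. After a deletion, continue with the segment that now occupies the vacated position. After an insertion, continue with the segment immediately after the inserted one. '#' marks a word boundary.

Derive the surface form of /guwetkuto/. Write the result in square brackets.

[gwetkto]

(1) Geminate Reduction: no change — [guwetkuto]
(2) Intervocalic Voicing: [guwetkuto] → [guwetkudo]
(3) Medial Vowel Deletion: [guwetkudo] → [gwetkdo]
(4) Progressive Voicing Assimilation: [gwetkdo] → [gwetkto]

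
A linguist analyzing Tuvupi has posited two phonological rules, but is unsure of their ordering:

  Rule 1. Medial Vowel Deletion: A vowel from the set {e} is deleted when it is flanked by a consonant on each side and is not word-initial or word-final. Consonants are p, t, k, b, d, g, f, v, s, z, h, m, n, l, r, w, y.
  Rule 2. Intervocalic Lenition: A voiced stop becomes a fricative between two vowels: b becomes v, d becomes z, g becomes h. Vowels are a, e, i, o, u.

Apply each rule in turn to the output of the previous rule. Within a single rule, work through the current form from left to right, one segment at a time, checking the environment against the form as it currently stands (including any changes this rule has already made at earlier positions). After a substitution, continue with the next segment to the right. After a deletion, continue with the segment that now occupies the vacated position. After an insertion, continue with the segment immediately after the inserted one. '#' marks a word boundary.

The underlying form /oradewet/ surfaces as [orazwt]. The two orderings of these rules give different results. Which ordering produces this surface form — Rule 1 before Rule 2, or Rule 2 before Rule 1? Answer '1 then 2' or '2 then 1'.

Order 1 then 2:
  1 Medial Vowel Deletion: [oradewet] → [oradwt]
  2 Intervocalic Lenition: no change — [oradwt]
  result: [oradwt]
Order 2 then 1:
  2 Intervocalic Lenition: [oradewet] → [orazewet]
  1 Medial Vowel Deletion: [orazewet] → [orazwt]
  result: [orazwt]

2 then 1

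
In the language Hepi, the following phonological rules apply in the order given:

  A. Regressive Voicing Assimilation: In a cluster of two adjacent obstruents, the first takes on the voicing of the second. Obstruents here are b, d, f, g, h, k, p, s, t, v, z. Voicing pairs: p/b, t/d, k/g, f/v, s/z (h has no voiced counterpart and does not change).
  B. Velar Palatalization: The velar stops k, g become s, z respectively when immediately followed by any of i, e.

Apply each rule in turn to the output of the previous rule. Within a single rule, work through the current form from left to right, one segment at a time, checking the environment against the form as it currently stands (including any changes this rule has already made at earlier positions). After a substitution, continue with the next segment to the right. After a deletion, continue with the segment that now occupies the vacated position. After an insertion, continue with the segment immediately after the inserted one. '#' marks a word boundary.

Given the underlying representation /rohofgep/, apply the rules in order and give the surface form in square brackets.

A Regressive Voicing Assimilation: [rohofgep] → [rohovgep]
B Velar Palatalization: [rohovgep] → [rohovzep]

[rohovzep]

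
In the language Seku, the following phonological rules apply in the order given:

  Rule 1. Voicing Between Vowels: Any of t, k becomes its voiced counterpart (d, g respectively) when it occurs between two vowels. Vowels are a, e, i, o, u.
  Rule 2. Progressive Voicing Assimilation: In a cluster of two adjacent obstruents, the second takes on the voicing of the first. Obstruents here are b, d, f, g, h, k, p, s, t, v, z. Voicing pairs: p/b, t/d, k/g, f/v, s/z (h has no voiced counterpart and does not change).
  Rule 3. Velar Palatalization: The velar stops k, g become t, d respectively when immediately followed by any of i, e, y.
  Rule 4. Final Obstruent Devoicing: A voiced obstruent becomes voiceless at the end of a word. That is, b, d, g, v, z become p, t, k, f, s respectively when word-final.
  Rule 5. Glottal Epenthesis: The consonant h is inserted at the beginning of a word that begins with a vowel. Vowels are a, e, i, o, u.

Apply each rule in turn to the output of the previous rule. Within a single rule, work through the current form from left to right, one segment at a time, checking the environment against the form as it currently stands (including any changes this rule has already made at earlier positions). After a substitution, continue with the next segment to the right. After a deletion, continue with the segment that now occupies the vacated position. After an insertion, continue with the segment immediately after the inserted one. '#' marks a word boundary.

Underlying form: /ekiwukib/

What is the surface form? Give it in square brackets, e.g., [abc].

Rule 1 Voicing Between Vowels: [ekiwukib] → [egiwugib]
Rule 2 Progressive Voicing Assimilation: no change — [egiwugib]
Rule 3 Velar Palatalization: [egiwugib] → [ediwudib]
Rule 4 Final Obstruent Devoicing: [ediwudib] → [ediwudip]
Rule 5 Glottal Epenthesis: [ediwudip] → [hediwudip]

[hediwudip]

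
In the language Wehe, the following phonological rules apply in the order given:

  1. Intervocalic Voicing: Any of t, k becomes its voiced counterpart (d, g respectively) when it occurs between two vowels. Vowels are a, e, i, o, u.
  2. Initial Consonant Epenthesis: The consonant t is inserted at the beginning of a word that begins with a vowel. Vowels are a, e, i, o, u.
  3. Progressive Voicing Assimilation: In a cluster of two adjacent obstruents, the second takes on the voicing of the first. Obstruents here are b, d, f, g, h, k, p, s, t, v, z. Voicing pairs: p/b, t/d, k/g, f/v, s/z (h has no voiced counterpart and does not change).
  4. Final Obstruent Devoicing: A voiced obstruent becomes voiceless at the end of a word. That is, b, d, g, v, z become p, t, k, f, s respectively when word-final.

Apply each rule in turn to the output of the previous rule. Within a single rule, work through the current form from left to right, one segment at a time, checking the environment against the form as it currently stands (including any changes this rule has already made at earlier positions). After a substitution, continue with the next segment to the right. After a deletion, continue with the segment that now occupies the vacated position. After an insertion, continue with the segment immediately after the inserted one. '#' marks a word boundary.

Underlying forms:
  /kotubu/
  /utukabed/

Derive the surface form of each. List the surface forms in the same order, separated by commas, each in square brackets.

[kodubu], [tudugabet]

/kotubu/:
  1 Intervocalic Voicing: [kotubu] → [kodubu]
  2 Initial Consonant Epenthesis: no change — [kodubu]
  3 Progressive Voicing Assimilation: no change — [kodubu]
  4 Final Obstruent Devoicing: no change — [kodubu]
/utukabed/:
  1 Intervocalic Voicing: [utukabed] → [udugabed]
  2 Initial Consonant Epenthesis: [udugabed] → [tudugabed]
  3 Progressive Voicing Assimilation: no change — [tudugabed]
  4 Final Obstruent Devoicing: [tudugabed] → [tudugabet]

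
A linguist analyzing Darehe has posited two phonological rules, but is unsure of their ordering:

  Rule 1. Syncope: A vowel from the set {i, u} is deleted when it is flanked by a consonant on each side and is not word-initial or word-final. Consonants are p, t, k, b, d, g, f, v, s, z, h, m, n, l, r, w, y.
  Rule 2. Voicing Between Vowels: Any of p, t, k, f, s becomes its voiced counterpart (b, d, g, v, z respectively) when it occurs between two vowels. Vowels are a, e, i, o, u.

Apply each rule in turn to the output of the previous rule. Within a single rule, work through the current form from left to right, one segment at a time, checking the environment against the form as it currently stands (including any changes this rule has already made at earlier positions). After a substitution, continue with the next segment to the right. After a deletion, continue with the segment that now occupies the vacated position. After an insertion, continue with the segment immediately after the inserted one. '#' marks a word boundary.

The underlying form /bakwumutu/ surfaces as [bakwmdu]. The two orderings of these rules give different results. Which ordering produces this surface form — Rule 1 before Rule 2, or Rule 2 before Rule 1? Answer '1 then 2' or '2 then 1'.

Order 1 then 2:
  1 Syncope: [bakwumutu] → [bakwmtu]
  2 Voicing Between Vowels: no change — [bakwmtu]
  result: [bakwmtu]
Order 2 then 1:
  2 Voicing Between Vowels: [bakwumutu] → [bakwumudu]
  1 Syncope: [bakwumudu] → [bakwmdu]
  result: [bakwmdu]

2 then 1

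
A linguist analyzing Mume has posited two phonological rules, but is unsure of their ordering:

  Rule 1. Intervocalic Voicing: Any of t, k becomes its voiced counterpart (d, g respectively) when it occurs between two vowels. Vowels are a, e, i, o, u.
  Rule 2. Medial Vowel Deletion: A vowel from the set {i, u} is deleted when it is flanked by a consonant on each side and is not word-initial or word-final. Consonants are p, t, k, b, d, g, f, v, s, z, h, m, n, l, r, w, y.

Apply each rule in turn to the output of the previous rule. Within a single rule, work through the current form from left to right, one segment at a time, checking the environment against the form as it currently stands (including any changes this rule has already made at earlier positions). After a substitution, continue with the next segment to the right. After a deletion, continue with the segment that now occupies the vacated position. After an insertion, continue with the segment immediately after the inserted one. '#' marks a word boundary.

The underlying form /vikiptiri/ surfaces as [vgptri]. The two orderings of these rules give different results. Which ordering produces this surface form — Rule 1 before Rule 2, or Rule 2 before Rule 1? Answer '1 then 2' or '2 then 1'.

Order 1 then 2:
  1 Intervocalic Voicing: [vikiptiri] → [vigiptiri]
  2 Medial Vowel Deletion: [vigiptiri] → [vgptri]
  result: [vgptri]
Order 2 then 1:
  2 Medial Vowel Deletion: [vikiptiri] → [vkptri]
  1 Intervocalic Voicing: no change — [vkptri]
  result: [vkptri]

1 then 2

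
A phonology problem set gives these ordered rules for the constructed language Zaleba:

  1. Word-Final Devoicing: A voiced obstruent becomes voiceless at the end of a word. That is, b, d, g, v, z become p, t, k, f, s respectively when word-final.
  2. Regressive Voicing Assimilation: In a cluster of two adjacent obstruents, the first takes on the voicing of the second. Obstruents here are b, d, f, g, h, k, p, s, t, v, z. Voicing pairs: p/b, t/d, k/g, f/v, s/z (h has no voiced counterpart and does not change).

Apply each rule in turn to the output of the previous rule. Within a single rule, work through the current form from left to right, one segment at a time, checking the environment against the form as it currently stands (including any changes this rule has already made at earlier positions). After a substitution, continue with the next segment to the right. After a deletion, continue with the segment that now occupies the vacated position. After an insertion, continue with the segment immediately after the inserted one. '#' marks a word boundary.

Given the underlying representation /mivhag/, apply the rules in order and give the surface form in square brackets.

1 Word-Final Devoicing: [mivhag] → [mivhak]
2 Regressive Voicing Assimilation: [mivhak] → [mifhak]

[mifhak]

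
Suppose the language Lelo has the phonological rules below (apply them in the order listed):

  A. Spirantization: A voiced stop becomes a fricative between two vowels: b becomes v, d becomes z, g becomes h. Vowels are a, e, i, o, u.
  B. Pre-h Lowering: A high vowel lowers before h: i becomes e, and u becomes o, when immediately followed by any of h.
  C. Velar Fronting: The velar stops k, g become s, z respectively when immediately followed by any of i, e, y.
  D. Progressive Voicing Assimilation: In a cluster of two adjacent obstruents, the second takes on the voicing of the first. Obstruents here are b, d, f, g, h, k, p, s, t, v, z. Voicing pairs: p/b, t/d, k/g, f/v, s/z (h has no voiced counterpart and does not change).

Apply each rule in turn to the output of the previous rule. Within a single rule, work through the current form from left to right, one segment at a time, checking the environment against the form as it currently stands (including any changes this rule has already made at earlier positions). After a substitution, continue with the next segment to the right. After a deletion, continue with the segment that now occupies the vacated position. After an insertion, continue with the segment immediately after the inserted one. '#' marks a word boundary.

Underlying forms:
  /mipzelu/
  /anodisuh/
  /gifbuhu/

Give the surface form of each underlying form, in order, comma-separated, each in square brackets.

/mipzelu/:
  A Spirantization: no change — [mipzelu]
  B Pre-h Lowering: no change — [mipzelu]
  C Velar Fronting: no change — [mipzelu]
  D Progressive Voicing Assimilation: [mipzelu] → [mipselu]
/anodisuh/:
  A Spirantization: [anodisuh] → [anozisuh]
  B Pre-h Lowering: [anozisuh] → [anozisoh]
  C Velar Fronting: no change — [anozisoh]
  D Progressive Voicing Assimilation: no change — [anozisoh]
/gifbuhu/:
  A Spirantization: no change — [gifbuhu]
  B Pre-h Lowering: [gifbuhu] → [gifbohu]
  C Velar Fronting: [gifbohu] → [zifbohu]
  D Progressive Voicing Assimilation: [zifbohu] → [zifpohu]

[mipselu], [anozisoh], [zifpohu]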